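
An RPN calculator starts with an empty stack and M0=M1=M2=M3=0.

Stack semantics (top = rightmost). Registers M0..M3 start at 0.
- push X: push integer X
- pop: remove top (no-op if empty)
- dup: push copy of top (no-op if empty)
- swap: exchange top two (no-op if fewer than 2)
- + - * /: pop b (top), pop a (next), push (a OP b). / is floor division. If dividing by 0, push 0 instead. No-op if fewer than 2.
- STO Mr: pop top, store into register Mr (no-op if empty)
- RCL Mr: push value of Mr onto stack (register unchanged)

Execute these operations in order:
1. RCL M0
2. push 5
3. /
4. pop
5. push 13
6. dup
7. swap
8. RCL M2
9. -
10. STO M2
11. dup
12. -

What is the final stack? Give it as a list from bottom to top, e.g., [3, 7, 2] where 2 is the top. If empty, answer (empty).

After op 1 (RCL M0): stack=[0] mem=[0,0,0,0]
After op 2 (push 5): stack=[0,5] mem=[0,0,0,0]
After op 3 (/): stack=[0] mem=[0,0,0,0]
After op 4 (pop): stack=[empty] mem=[0,0,0,0]
After op 5 (push 13): stack=[13] mem=[0,0,0,0]
After op 6 (dup): stack=[13,13] mem=[0,0,0,0]
After op 7 (swap): stack=[13,13] mem=[0,0,0,0]
After op 8 (RCL M2): stack=[13,13,0] mem=[0,0,0,0]
After op 9 (-): stack=[13,13] mem=[0,0,0,0]
After op 10 (STO M2): stack=[13] mem=[0,0,13,0]
After op 11 (dup): stack=[13,13] mem=[0,0,13,0]
After op 12 (-): stack=[0] mem=[0,0,13,0]

Answer: [0]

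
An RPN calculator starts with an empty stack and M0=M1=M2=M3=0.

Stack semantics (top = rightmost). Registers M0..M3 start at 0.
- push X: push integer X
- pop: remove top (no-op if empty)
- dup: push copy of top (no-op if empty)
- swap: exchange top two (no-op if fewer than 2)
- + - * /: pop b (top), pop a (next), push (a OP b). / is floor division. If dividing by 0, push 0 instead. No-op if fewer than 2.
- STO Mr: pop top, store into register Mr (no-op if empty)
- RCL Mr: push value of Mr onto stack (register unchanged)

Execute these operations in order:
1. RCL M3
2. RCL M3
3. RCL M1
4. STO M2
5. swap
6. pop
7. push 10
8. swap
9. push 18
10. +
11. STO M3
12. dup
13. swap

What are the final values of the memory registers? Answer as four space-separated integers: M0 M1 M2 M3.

After op 1 (RCL M3): stack=[0] mem=[0,0,0,0]
After op 2 (RCL M3): stack=[0,0] mem=[0,0,0,0]
After op 3 (RCL M1): stack=[0,0,0] mem=[0,0,0,0]
After op 4 (STO M2): stack=[0,0] mem=[0,0,0,0]
After op 5 (swap): stack=[0,0] mem=[0,0,0,0]
After op 6 (pop): stack=[0] mem=[0,0,0,0]
After op 7 (push 10): stack=[0,10] mem=[0,0,0,0]
After op 8 (swap): stack=[10,0] mem=[0,0,0,0]
After op 9 (push 18): stack=[10,0,18] mem=[0,0,0,0]
After op 10 (+): stack=[10,18] mem=[0,0,0,0]
After op 11 (STO M3): stack=[10] mem=[0,0,0,18]
After op 12 (dup): stack=[10,10] mem=[0,0,0,18]
After op 13 (swap): stack=[10,10] mem=[0,0,0,18]

Answer: 0 0 0 18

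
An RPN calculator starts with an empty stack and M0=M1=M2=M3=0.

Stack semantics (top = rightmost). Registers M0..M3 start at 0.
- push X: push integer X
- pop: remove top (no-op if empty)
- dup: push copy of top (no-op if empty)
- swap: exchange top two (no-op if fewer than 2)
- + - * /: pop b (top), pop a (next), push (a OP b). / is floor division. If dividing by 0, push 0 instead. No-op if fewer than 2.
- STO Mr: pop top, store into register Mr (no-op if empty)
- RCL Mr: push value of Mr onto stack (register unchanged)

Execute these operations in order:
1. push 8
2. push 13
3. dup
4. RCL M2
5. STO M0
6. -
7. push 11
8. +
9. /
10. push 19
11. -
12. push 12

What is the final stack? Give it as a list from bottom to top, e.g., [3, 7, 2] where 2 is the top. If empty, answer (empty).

After op 1 (push 8): stack=[8] mem=[0,0,0,0]
After op 2 (push 13): stack=[8,13] mem=[0,0,0,0]
After op 3 (dup): stack=[8,13,13] mem=[0,0,0,0]
After op 4 (RCL M2): stack=[8,13,13,0] mem=[0,0,0,0]
After op 5 (STO M0): stack=[8,13,13] mem=[0,0,0,0]
After op 6 (-): stack=[8,0] mem=[0,0,0,0]
After op 7 (push 11): stack=[8,0,11] mem=[0,0,0,0]
After op 8 (+): stack=[8,11] mem=[0,0,0,0]
After op 9 (/): stack=[0] mem=[0,0,0,0]
After op 10 (push 19): stack=[0,19] mem=[0,0,0,0]
After op 11 (-): stack=[-19] mem=[0,0,0,0]
After op 12 (push 12): stack=[-19,12] mem=[0,0,0,0]

Answer: [-19, 12]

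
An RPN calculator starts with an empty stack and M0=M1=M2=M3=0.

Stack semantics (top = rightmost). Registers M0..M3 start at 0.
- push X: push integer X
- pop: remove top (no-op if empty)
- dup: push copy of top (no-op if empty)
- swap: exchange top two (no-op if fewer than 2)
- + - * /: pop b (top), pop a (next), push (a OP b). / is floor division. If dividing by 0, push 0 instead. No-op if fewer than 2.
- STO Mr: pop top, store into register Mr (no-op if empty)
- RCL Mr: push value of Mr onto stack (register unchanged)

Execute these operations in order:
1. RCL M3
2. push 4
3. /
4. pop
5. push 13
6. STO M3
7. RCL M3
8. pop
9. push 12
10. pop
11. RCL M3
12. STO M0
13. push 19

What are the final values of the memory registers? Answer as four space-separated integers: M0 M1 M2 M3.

Answer: 13 0 0 13

Derivation:
After op 1 (RCL M3): stack=[0] mem=[0,0,0,0]
After op 2 (push 4): stack=[0,4] mem=[0,0,0,0]
After op 3 (/): stack=[0] mem=[0,0,0,0]
After op 4 (pop): stack=[empty] mem=[0,0,0,0]
After op 5 (push 13): stack=[13] mem=[0,0,0,0]
After op 6 (STO M3): stack=[empty] mem=[0,0,0,13]
After op 7 (RCL M3): stack=[13] mem=[0,0,0,13]
After op 8 (pop): stack=[empty] mem=[0,0,0,13]
After op 9 (push 12): stack=[12] mem=[0,0,0,13]
After op 10 (pop): stack=[empty] mem=[0,0,0,13]
After op 11 (RCL M3): stack=[13] mem=[0,0,0,13]
After op 12 (STO M0): stack=[empty] mem=[13,0,0,13]
After op 13 (push 19): stack=[19] mem=[13,0,0,13]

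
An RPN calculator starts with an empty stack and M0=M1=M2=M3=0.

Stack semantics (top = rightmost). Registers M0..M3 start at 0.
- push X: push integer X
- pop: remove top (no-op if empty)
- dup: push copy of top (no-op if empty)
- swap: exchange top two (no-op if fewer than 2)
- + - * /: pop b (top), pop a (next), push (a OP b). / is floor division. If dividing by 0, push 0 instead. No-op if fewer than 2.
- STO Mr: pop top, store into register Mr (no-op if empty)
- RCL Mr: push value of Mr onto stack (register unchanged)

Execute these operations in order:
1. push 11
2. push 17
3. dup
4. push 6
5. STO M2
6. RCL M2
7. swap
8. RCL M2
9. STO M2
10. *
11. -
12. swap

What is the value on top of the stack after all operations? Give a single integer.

Answer: 11

Derivation:
After op 1 (push 11): stack=[11] mem=[0,0,0,0]
After op 2 (push 17): stack=[11,17] mem=[0,0,0,0]
After op 3 (dup): stack=[11,17,17] mem=[0,0,0,0]
After op 4 (push 6): stack=[11,17,17,6] mem=[0,0,0,0]
After op 5 (STO M2): stack=[11,17,17] mem=[0,0,6,0]
After op 6 (RCL M2): stack=[11,17,17,6] mem=[0,0,6,0]
After op 7 (swap): stack=[11,17,6,17] mem=[0,0,6,0]
After op 8 (RCL M2): stack=[11,17,6,17,6] mem=[0,0,6,0]
After op 9 (STO M2): stack=[11,17,6,17] mem=[0,0,6,0]
After op 10 (*): stack=[11,17,102] mem=[0,0,6,0]
After op 11 (-): stack=[11,-85] mem=[0,0,6,0]
After op 12 (swap): stack=[-85,11] mem=[0,0,6,0]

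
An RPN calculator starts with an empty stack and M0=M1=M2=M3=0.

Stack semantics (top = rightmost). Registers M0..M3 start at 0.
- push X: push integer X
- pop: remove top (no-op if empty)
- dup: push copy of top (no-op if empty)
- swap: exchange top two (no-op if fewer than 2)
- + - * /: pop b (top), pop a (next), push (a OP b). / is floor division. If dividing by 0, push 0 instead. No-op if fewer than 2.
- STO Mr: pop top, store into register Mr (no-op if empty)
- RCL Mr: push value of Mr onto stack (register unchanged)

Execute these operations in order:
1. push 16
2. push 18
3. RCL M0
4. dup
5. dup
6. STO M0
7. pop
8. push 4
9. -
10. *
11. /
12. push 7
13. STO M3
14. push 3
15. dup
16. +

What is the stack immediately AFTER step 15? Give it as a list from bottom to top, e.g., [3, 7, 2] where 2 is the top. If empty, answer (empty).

After op 1 (push 16): stack=[16] mem=[0,0,0,0]
After op 2 (push 18): stack=[16,18] mem=[0,0,0,0]
After op 3 (RCL M0): stack=[16,18,0] mem=[0,0,0,0]
After op 4 (dup): stack=[16,18,0,0] mem=[0,0,0,0]
After op 5 (dup): stack=[16,18,0,0,0] mem=[0,0,0,0]
After op 6 (STO M0): stack=[16,18,0,0] mem=[0,0,0,0]
After op 7 (pop): stack=[16,18,0] mem=[0,0,0,0]
After op 8 (push 4): stack=[16,18,0,4] mem=[0,0,0,0]
After op 9 (-): stack=[16,18,-4] mem=[0,0,0,0]
After op 10 (*): stack=[16,-72] mem=[0,0,0,0]
After op 11 (/): stack=[-1] mem=[0,0,0,0]
After op 12 (push 7): stack=[-1,7] mem=[0,0,0,0]
After op 13 (STO M3): stack=[-1] mem=[0,0,0,7]
After op 14 (push 3): stack=[-1,3] mem=[0,0,0,7]
After op 15 (dup): stack=[-1,3,3] mem=[0,0,0,7]

[-1, 3, 3]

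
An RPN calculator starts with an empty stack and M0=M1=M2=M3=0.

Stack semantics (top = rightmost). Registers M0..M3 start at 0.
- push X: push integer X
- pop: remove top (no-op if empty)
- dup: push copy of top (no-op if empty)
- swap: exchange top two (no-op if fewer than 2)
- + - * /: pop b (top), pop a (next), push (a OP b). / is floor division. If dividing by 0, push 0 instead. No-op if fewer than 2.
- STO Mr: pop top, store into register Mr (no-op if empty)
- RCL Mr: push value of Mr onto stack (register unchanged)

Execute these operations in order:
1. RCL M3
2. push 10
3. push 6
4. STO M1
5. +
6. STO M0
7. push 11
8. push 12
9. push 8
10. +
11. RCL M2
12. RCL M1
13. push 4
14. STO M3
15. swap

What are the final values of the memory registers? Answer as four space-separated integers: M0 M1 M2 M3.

After op 1 (RCL M3): stack=[0] mem=[0,0,0,0]
After op 2 (push 10): stack=[0,10] mem=[0,0,0,0]
After op 3 (push 6): stack=[0,10,6] mem=[0,0,0,0]
After op 4 (STO M1): stack=[0,10] mem=[0,6,0,0]
After op 5 (+): stack=[10] mem=[0,6,0,0]
After op 6 (STO M0): stack=[empty] mem=[10,6,0,0]
After op 7 (push 11): stack=[11] mem=[10,6,0,0]
After op 8 (push 12): stack=[11,12] mem=[10,6,0,0]
After op 9 (push 8): stack=[11,12,8] mem=[10,6,0,0]
After op 10 (+): stack=[11,20] mem=[10,6,0,0]
After op 11 (RCL M2): stack=[11,20,0] mem=[10,6,0,0]
After op 12 (RCL M1): stack=[11,20,0,6] mem=[10,6,0,0]
After op 13 (push 4): stack=[11,20,0,6,4] mem=[10,6,0,0]
After op 14 (STO M3): stack=[11,20,0,6] mem=[10,6,0,4]
After op 15 (swap): stack=[11,20,6,0] mem=[10,6,0,4]

Answer: 10 6 0 4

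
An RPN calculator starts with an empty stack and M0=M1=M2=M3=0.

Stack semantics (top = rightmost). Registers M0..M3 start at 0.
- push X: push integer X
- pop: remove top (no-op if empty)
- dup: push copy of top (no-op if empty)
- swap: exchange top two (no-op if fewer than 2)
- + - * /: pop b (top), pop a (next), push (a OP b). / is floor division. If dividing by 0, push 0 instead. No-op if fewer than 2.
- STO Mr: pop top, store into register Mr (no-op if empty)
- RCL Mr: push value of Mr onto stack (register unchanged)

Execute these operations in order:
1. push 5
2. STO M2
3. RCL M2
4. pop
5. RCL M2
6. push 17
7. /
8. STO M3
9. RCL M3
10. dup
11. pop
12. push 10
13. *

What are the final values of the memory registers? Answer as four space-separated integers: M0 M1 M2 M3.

After op 1 (push 5): stack=[5] mem=[0,0,0,0]
After op 2 (STO M2): stack=[empty] mem=[0,0,5,0]
After op 3 (RCL M2): stack=[5] mem=[0,0,5,0]
After op 4 (pop): stack=[empty] mem=[0,0,5,0]
After op 5 (RCL M2): stack=[5] mem=[0,0,5,0]
After op 6 (push 17): stack=[5,17] mem=[0,0,5,0]
After op 7 (/): stack=[0] mem=[0,0,5,0]
After op 8 (STO M3): stack=[empty] mem=[0,0,5,0]
After op 9 (RCL M3): stack=[0] mem=[0,0,5,0]
After op 10 (dup): stack=[0,0] mem=[0,0,5,0]
After op 11 (pop): stack=[0] mem=[0,0,5,0]
After op 12 (push 10): stack=[0,10] mem=[0,0,5,0]
After op 13 (*): stack=[0] mem=[0,0,5,0]

Answer: 0 0 5 0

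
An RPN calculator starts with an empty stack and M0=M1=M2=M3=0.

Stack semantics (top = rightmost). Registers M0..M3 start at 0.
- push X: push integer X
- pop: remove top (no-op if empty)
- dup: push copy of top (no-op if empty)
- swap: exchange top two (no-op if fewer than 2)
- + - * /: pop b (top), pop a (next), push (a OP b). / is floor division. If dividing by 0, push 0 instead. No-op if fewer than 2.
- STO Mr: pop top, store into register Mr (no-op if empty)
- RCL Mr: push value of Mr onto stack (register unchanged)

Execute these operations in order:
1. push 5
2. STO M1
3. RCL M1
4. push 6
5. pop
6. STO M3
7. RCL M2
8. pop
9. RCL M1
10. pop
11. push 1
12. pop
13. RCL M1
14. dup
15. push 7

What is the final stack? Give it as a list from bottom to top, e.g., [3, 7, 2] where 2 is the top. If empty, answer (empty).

After op 1 (push 5): stack=[5] mem=[0,0,0,0]
After op 2 (STO M1): stack=[empty] mem=[0,5,0,0]
After op 3 (RCL M1): stack=[5] mem=[0,5,0,0]
After op 4 (push 6): stack=[5,6] mem=[0,5,0,0]
After op 5 (pop): stack=[5] mem=[0,5,0,0]
After op 6 (STO M3): stack=[empty] mem=[0,5,0,5]
After op 7 (RCL M2): stack=[0] mem=[0,5,0,5]
After op 8 (pop): stack=[empty] mem=[0,5,0,5]
After op 9 (RCL M1): stack=[5] mem=[0,5,0,5]
After op 10 (pop): stack=[empty] mem=[0,5,0,5]
After op 11 (push 1): stack=[1] mem=[0,5,0,5]
After op 12 (pop): stack=[empty] mem=[0,5,0,5]
After op 13 (RCL M1): stack=[5] mem=[0,5,0,5]
After op 14 (dup): stack=[5,5] mem=[0,5,0,5]
After op 15 (push 7): stack=[5,5,7] mem=[0,5,0,5]

Answer: [5, 5, 7]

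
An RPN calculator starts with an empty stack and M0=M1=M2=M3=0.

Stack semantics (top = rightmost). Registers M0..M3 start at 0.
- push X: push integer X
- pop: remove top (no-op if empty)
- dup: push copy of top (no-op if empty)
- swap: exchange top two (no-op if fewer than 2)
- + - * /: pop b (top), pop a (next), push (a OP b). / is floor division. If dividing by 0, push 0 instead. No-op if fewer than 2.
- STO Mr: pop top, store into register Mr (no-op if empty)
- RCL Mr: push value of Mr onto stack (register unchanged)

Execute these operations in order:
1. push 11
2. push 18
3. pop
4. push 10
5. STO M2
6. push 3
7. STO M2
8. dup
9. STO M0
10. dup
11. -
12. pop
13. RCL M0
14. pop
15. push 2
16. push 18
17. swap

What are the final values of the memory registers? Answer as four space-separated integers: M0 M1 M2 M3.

Answer: 11 0 3 0

Derivation:
After op 1 (push 11): stack=[11] mem=[0,0,0,0]
After op 2 (push 18): stack=[11,18] mem=[0,0,0,0]
After op 3 (pop): stack=[11] mem=[0,0,0,0]
After op 4 (push 10): stack=[11,10] mem=[0,0,0,0]
After op 5 (STO M2): stack=[11] mem=[0,0,10,0]
After op 6 (push 3): stack=[11,3] mem=[0,0,10,0]
After op 7 (STO M2): stack=[11] mem=[0,0,3,0]
After op 8 (dup): stack=[11,11] mem=[0,0,3,0]
After op 9 (STO M0): stack=[11] mem=[11,0,3,0]
After op 10 (dup): stack=[11,11] mem=[11,0,3,0]
After op 11 (-): stack=[0] mem=[11,0,3,0]
After op 12 (pop): stack=[empty] mem=[11,0,3,0]
After op 13 (RCL M0): stack=[11] mem=[11,0,3,0]
After op 14 (pop): stack=[empty] mem=[11,0,3,0]
After op 15 (push 2): stack=[2] mem=[11,0,3,0]
After op 16 (push 18): stack=[2,18] mem=[11,0,3,0]
After op 17 (swap): stack=[18,2] mem=[11,0,3,0]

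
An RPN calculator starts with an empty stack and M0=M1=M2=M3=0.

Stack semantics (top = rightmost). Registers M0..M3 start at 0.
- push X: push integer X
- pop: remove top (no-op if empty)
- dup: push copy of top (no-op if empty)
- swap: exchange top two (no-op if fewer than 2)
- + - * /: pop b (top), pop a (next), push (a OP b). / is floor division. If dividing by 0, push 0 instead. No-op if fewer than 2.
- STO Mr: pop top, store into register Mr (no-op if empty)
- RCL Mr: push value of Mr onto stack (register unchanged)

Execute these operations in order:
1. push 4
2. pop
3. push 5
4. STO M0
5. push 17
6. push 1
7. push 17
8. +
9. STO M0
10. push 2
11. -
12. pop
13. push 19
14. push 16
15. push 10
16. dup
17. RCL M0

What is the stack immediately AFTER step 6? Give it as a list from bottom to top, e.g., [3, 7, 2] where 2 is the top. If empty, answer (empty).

After op 1 (push 4): stack=[4] mem=[0,0,0,0]
After op 2 (pop): stack=[empty] mem=[0,0,0,0]
After op 3 (push 5): stack=[5] mem=[0,0,0,0]
After op 4 (STO M0): stack=[empty] mem=[5,0,0,0]
After op 5 (push 17): stack=[17] mem=[5,0,0,0]
After op 6 (push 1): stack=[17,1] mem=[5,0,0,0]

[17, 1]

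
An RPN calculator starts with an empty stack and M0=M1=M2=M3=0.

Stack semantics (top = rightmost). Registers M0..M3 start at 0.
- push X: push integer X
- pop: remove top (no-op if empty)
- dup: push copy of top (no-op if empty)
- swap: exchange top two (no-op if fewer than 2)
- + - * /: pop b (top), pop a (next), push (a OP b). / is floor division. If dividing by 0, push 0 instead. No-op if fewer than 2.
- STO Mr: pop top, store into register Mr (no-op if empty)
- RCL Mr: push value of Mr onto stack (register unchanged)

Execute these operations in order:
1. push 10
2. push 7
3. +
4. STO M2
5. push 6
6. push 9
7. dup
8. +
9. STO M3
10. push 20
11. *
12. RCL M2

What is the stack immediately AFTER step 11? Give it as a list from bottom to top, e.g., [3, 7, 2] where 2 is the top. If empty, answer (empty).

After op 1 (push 10): stack=[10] mem=[0,0,0,0]
After op 2 (push 7): stack=[10,7] mem=[0,0,0,0]
After op 3 (+): stack=[17] mem=[0,0,0,0]
After op 4 (STO M2): stack=[empty] mem=[0,0,17,0]
After op 5 (push 6): stack=[6] mem=[0,0,17,0]
After op 6 (push 9): stack=[6,9] mem=[0,0,17,0]
After op 7 (dup): stack=[6,9,9] mem=[0,0,17,0]
After op 8 (+): stack=[6,18] mem=[0,0,17,0]
After op 9 (STO M3): stack=[6] mem=[0,0,17,18]
After op 10 (push 20): stack=[6,20] mem=[0,0,17,18]
After op 11 (*): stack=[120] mem=[0,0,17,18]

[120]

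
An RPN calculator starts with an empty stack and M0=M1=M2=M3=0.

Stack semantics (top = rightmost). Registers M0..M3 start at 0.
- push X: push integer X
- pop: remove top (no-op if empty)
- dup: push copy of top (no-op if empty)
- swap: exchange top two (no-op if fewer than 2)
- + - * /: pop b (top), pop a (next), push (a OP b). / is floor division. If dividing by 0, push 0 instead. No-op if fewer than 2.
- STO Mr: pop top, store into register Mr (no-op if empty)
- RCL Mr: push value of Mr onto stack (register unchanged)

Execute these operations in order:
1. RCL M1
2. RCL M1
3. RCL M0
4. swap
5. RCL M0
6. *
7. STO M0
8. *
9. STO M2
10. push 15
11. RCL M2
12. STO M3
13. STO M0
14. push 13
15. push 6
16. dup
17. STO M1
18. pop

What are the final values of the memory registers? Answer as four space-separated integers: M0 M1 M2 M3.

After op 1 (RCL M1): stack=[0] mem=[0,0,0,0]
After op 2 (RCL M1): stack=[0,0] mem=[0,0,0,0]
After op 3 (RCL M0): stack=[0,0,0] mem=[0,0,0,0]
After op 4 (swap): stack=[0,0,0] mem=[0,0,0,0]
After op 5 (RCL M0): stack=[0,0,0,0] mem=[0,0,0,0]
After op 6 (*): stack=[0,0,0] mem=[0,0,0,0]
After op 7 (STO M0): stack=[0,0] mem=[0,0,0,0]
After op 8 (*): stack=[0] mem=[0,0,0,0]
After op 9 (STO M2): stack=[empty] mem=[0,0,0,0]
After op 10 (push 15): stack=[15] mem=[0,0,0,0]
After op 11 (RCL M2): stack=[15,0] mem=[0,0,0,0]
After op 12 (STO M3): stack=[15] mem=[0,0,0,0]
After op 13 (STO M0): stack=[empty] mem=[15,0,0,0]
After op 14 (push 13): stack=[13] mem=[15,0,0,0]
After op 15 (push 6): stack=[13,6] mem=[15,0,0,0]
After op 16 (dup): stack=[13,6,6] mem=[15,0,0,0]
After op 17 (STO M1): stack=[13,6] mem=[15,6,0,0]
After op 18 (pop): stack=[13] mem=[15,6,0,0]

Answer: 15 6 0 0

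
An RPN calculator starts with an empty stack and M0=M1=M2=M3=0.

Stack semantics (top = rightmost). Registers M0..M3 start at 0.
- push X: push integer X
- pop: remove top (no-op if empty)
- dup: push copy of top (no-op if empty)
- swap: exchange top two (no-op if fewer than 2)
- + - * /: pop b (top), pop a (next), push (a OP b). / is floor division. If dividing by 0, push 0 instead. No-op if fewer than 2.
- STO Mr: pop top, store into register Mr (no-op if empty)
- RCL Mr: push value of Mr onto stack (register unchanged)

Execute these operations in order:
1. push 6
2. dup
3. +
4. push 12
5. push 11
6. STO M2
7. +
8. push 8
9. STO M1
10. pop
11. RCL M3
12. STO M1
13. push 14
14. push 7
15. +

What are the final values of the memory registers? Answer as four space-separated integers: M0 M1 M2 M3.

Answer: 0 0 11 0

Derivation:
After op 1 (push 6): stack=[6] mem=[0,0,0,0]
After op 2 (dup): stack=[6,6] mem=[0,0,0,0]
After op 3 (+): stack=[12] mem=[0,0,0,0]
After op 4 (push 12): stack=[12,12] mem=[0,0,0,0]
After op 5 (push 11): stack=[12,12,11] mem=[0,0,0,0]
After op 6 (STO M2): stack=[12,12] mem=[0,0,11,0]
After op 7 (+): stack=[24] mem=[0,0,11,0]
After op 8 (push 8): stack=[24,8] mem=[0,0,11,0]
After op 9 (STO M1): stack=[24] mem=[0,8,11,0]
After op 10 (pop): stack=[empty] mem=[0,8,11,0]
After op 11 (RCL M3): stack=[0] mem=[0,8,11,0]
After op 12 (STO M1): stack=[empty] mem=[0,0,11,0]
After op 13 (push 14): stack=[14] mem=[0,0,11,0]
After op 14 (push 7): stack=[14,7] mem=[0,0,11,0]
After op 15 (+): stack=[21] mem=[0,0,11,0]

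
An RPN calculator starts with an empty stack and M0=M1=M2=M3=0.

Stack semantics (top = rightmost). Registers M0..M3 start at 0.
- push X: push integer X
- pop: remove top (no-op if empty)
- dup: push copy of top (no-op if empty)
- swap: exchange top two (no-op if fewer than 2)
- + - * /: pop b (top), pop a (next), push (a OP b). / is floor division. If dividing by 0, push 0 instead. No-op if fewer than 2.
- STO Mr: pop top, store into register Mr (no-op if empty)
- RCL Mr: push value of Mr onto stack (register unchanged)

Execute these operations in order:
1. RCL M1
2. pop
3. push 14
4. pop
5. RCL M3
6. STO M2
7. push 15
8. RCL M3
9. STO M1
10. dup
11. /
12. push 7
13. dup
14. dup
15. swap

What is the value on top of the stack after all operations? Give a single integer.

After op 1 (RCL M1): stack=[0] mem=[0,0,0,0]
After op 2 (pop): stack=[empty] mem=[0,0,0,0]
After op 3 (push 14): stack=[14] mem=[0,0,0,0]
After op 4 (pop): stack=[empty] mem=[0,0,0,0]
After op 5 (RCL M3): stack=[0] mem=[0,0,0,0]
After op 6 (STO M2): stack=[empty] mem=[0,0,0,0]
After op 7 (push 15): stack=[15] mem=[0,0,0,0]
After op 8 (RCL M3): stack=[15,0] mem=[0,0,0,0]
After op 9 (STO M1): stack=[15] mem=[0,0,0,0]
After op 10 (dup): stack=[15,15] mem=[0,0,0,0]
After op 11 (/): stack=[1] mem=[0,0,0,0]
After op 12 (push 7): stack=[1,7] mem=[0,0,0,0]
After op 13 (dup): stack=[1,7,7] mem=[0,0,0,0]
After op 14 (dup): stack=[1,7,7,7] mem=[0,0,0,0]
After op 15 (swap): stack=[1,7,7,7] mem=[0,0,0,0]

Answer: 7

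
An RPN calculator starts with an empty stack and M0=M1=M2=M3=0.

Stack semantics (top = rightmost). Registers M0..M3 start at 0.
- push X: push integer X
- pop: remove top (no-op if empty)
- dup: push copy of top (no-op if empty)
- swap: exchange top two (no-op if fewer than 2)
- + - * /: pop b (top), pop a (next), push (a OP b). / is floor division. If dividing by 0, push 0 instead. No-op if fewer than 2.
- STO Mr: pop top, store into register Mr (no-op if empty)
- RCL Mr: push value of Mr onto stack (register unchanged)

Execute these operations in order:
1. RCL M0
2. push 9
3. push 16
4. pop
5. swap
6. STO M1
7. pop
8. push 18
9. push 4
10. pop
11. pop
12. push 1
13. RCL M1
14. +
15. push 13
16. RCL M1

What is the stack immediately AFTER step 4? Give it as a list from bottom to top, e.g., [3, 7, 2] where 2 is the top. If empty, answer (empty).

After op 1 (RCL M0): stack=[0] mem=[0,0,0,0]
After op 2 (push 9): stack=[0,9] mem=[0,0,0,0]
After op 3 (push 16): stack=[0,9,16] mem=[0,0,0,0]
After op 4 (pop): stack=[0,9] mem=[0,0,0,0]

[0, 9]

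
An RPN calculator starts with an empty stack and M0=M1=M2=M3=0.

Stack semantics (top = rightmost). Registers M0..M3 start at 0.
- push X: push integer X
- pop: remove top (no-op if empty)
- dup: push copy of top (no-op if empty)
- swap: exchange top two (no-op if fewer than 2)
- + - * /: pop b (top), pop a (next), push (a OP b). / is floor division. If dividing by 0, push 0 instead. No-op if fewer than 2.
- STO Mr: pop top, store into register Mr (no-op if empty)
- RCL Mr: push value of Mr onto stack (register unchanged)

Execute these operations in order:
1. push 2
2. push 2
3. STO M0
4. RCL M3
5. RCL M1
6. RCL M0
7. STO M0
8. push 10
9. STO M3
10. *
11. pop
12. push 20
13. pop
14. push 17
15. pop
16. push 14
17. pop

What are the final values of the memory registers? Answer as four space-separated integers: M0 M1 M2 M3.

After op 1 (push 2): stack=[2] mem=[0,0,0,0]
After op 2 (push 2): stack=[2,2] mem=[0,0,0,0]
After op 3 (STO M0): stack=[2] mem=[2,0,0,0]
After op 4 (RCL M3): stack=[2,0] mem=[2,0,0,0]
After op 5 (RCL M1): stack=[2,0,0] mem=[2,0,0,0]
After op 6 (RCL M0): stack=[2,0,0,2] mem=[2,0,0,0]
After op 7 (STO M0): stack=[2,0,0] mem=[2,0,0,0]
After op 8 (push 10): stack=[2,0,0,10] mem=[2,0,0,0]
After op 9 (STO M3): stack=[2,0,0] mem=[2,0,0,10]
After op 10 (*): stack=[2,0] mem=[2,0,0,10]
After op 11 (pop): stack=[2] mem=[2,0,0,10]
After op 12 (push 20): stack=[2,20] mem=[2,0,0,10]
After op 13 (pop): stack=[2] mem=[2,0,0,10]
After op 14 (push 17): stack=[2,17] mem=[2,0,0,10]
After op 15 (pop): stack=[2] mem=[2,0,0,10]
After op 16 (push 14): stack=[2,14] mem=[2,0,0,10]
After op 17 (pop): stack=[2] mem=[2,0,0,10]

Answer: 2 0 0 10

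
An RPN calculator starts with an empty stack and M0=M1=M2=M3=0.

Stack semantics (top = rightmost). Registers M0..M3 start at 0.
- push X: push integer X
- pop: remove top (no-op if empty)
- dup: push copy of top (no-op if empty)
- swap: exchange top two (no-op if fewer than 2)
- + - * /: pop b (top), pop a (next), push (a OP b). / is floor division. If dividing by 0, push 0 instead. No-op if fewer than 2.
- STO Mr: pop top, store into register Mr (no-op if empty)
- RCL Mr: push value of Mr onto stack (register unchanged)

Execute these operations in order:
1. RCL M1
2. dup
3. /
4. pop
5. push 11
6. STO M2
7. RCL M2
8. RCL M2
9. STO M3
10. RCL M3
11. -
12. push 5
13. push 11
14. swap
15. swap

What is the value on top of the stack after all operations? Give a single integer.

After op 1 (RCL M1): stack=[0] mem=[0,0,0,0]
After op 2 (dup): stack=[0,0] mem=[0,0,0,0]
After op 3 (/): stack=[0] mem=[0,0,0,0]
After op 4 (pop): stack=[empty] mem=[0,0,0,0]
After op 5 (push 11): stack=[11] mem=[0,0,0,0]
After op 6 (STO M2): stack=[empty] mem=[0,0,11,0]
After op 7 (RCL M2): stack=[11] mem=[0,0,11,0]
After op 8 (RCL M2): stack=[11,11] mem=[0,0,11,0]
After op 9 (STO M3): stack=[11] mem=[0,0,11,11]
After op 10 (RCL M3): stack=[11,11] mem=[0,0,11,11]
After op 11 (-): stack=[0] mem=[0,0,11,11]
After op 12 (push 5): stack=[0,5] mem=[0,0,11,11]
After op 13 (push 11): stack=[0,5,11] mem=[0,0,11,11]
After op 14 (swap): stack=[0,11,5] mem=[0,0,11,11]
After op 15 (swap): stack=[0,5,11] mem=[0,0,11,11]

Answer: 11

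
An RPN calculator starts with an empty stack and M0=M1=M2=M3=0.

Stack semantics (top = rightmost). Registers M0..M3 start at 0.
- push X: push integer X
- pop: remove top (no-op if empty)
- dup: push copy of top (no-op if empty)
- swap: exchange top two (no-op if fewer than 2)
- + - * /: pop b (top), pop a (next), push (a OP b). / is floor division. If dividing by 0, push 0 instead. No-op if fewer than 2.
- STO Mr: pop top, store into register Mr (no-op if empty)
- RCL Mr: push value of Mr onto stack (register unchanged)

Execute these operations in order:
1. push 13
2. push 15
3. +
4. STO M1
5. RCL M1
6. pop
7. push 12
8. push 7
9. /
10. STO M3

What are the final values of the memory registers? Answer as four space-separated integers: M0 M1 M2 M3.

After op 1 (push 13): stack=[13] mem=[0,0,0,0]
After op 2 (push 15): stack=[13,15] mem=[0,0,0,0]
After op 3 (+): stack=[28] mem=[0,0,0,0]
After op 4 (STO M1): stack=[empty] mem=[0,28,0,0]
After op 5 (RCL M1): stack=[28] mem=[0,28,0,0]
After op 6 (pop): stack=[empty] mem=[0,28,0,0]
After op 7 (push 12): stack=[12] mem=[0,28,0,0]
After op 8 (push 7): stack=[12,7] mem=[0,28,0,0]
After op 9 (/): stack=[1] mem=[0,28,0,0]
After op 10 (STO M3): stack=[empty] mem=[0,28,0,1]

Answer: 0 28 0 1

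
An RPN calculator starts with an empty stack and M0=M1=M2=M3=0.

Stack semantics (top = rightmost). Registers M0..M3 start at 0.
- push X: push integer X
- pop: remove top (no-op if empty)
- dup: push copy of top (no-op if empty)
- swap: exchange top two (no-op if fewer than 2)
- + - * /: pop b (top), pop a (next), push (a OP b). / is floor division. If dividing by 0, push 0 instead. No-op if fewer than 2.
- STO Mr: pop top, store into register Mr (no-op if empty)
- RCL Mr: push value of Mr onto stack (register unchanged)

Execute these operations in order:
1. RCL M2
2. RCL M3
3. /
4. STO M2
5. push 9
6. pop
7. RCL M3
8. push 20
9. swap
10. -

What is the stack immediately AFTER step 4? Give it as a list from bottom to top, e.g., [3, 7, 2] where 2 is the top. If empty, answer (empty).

After op 1 (RCL M2): stack=[0] mem=[0,0,0,0]
After op 2 (RCL M3): stack=[0,0] mem=[0,0,0,0]
After op 3 (/): stack=[0] mem=[0,0,0,0]
After op 4 (STO M2): stack=[empty] mem=[0,0,0,0]

(empty)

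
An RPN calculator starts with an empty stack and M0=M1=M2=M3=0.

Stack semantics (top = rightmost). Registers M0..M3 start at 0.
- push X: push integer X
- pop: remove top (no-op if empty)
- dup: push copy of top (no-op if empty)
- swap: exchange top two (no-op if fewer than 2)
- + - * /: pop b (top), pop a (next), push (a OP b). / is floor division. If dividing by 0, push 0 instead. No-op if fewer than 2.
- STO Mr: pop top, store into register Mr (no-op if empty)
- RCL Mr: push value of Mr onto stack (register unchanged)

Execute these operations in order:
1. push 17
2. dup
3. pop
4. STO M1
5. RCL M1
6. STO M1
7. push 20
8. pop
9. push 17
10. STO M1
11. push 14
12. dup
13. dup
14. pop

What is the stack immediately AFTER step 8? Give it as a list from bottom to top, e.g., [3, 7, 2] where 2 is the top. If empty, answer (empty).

After op 1 (push 17): stack=[17] mem=[0,0,0,0]
After op 2 (dup): stack=[17,17] mem=[0,0,0,0]
After op 3 (pop): stack=[17] mem=[0,0,0,0]
After op 4 (STO M1): stack=[empty] mem=[0,17,0,0]
After op 5 (RCL M1): stack=[17] mem=[0,17,0,0]
After op 6 (STO M1): stack=[empty] mem=[0,17,0,0]
After op 7 (push 20): stack=[20] mem=[0,17,0,0]
After op 8 (pop): stack=[empty] mem=[0,17,0,0]

(empty)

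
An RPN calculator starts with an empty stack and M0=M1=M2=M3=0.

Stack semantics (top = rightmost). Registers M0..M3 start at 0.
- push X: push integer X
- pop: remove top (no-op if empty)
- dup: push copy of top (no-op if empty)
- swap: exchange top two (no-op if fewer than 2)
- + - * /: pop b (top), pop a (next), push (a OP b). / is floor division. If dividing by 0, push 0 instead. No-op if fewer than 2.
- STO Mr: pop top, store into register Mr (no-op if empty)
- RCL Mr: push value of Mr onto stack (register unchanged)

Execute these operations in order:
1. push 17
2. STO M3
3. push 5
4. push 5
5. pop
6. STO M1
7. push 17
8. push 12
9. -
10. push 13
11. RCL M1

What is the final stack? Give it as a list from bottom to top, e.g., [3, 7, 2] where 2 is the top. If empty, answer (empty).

Answer: [5, 13, 5]

Derivation:
After op 1 (push 17): stack=[17] mem=[0,0,0,0]
After op 2 (STO M3): stack=[empty] mem=[0,0,0,17]
After op 3 (push 5): stack=[5] mem=[0,0,0,17]
After op 4 (push 5): stack=[5,5] mem=[0,0,0,17]
After op 5 (pop): stack=[5] mem=[0,0,0,17]
After op 6 (STO M1): stack=[empty] mem=[0,5,0,17]
After op 7 (push 17): stack=[17] mem=[0,5,0,17]
After op 8 (push 12): stack=[17,12] mem=[0,5,0,17]
After op 9 (-): stack=[5] mem=[0,5,0,17]
After op 10 (push 13): stack=[5,13] mem=[0,5,0,17]
After op 11 (RCL M1): stack=[5,13,5] mem=[0,5,0,17]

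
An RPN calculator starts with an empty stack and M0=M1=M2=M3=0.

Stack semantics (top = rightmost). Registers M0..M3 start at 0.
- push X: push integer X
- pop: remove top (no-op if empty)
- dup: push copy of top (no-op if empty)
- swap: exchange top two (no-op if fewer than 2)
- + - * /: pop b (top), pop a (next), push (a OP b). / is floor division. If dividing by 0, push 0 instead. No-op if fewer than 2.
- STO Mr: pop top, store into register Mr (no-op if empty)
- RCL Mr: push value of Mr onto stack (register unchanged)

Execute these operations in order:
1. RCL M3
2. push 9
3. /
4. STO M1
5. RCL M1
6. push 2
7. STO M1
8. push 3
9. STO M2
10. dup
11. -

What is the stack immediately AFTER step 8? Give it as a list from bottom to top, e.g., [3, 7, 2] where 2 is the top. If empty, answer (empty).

After op 1 (RCL M3): stack=[0] mem=[0,0,0,0]
After op 2 (push 9): stack=[0,9] mem=[0,0,0,0]
After op 3 (/): stack=[0] mem=[0,0,0,0]
After op 4 (STO M1): stack=[empty] mem=[0,0,0,0]
After op 5 (RCL M1): stack=[0] mem=[0,0,0,0]
After op 6 (push 2): stack=[0,2] mem=[0,0,0,0]
After op 7 (STO M1): stack=[0] mem=[0,2,0,0]
After op 8 (push 3): stack=[0,3] mem=[0,2,0,0]

[0, 3]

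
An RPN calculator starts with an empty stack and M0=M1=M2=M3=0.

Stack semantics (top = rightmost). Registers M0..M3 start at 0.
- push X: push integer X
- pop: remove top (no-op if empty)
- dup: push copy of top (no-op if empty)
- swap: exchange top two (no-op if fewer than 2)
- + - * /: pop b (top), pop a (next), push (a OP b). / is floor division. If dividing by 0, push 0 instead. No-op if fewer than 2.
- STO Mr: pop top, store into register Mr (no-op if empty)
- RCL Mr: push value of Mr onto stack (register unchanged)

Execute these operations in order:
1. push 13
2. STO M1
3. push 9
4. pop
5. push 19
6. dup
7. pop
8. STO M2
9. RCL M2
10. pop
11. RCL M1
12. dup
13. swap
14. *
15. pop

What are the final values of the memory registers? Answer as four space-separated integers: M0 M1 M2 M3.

After op 1 (push 13): stack=[13] mem=[0,0,0,0]
After op 2 (STO M1): stack=[empty] mem=[0,13,0,0]
After op 3 (push 9): stack=[9] mem=[0,13,0,0]
After op 4 (pop): stack=[empty] mem=[0,13,0,0]
After op 5 (push 19): stack=[19] mem=[0,13,0,0]
After op 6 (dup): stack=[19,19] mem=[0,13,0,0]
After op 7 (pop): stack=[19] mem=[0,13,0,0]
After op 8 (STO M2): stack=[empty] mem=[0,13,19,0]
After op 9 (RCL M2): stack=[19] mem=[0,13,19,0]
After op 10 (pop): stack=[empty] mem=[0,13,19,0]
After op 11 (RCL M1): stack=[13] mem=[0,13,19,0]
After op 12 (dup): stack=[13,13] mem=[0,13,19,0]
After op 13 (swap): stack=[13,13] mem=[0,13,19,0]
After op 14 (*): stack=[169] mem=[0,13,19,0]
After op 15 (pop): stack=[empty] mem=[0,13,19,0]

Answer: 0 13 19 0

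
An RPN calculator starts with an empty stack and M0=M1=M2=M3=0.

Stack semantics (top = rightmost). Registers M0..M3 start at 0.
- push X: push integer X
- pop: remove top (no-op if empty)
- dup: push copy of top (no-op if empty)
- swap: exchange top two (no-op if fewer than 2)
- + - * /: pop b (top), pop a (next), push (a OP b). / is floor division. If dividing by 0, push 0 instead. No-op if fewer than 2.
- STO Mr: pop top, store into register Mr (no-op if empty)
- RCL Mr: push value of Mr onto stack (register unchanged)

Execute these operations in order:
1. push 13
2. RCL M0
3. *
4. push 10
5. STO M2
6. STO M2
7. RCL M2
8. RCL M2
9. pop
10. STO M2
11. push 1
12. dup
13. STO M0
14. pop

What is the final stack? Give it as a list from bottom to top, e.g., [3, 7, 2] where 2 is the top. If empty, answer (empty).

Answer: (empty)

Derivation:
After op 1 (push 13): stack=[13] mem=[0,0,0,0]
After op 2 (RCL M0): stack=[13,0] mem=[0,0,0,0]
After op 3 (*): stack=[0] mem=[0,0,0,0]
After op 4 (push 10): stack=[0,10] mem=[0,0,0,0]
After op 5 (STO M2): stack=[0] mem=[0,0,10,0]
After op 6 (STO M2): stack=[empty] mem=[0,0,0,0]
After op 7 (RCL M2): stack=[0] mem=[0,0,0,0]
After op 8 (RCL M2): stack=[0,0] mem=[0,0,0,0]
After op 9 (pop): stack=[0] mem=[0,0,0,0]
After op 10 (STO M2): stack=[empty] mem=[0,0,0,0]
After op 11 (push 1): stack=[1] mem=[0,0,0,0]
After op 12 (dup): stack=[1,1] mem=[0,0,0,0]
After op 13 (STO M0): stack=[1] mem=[1,0,0,0]
After op 14 (pop): stack=[empty] mem=[1,0,0,0]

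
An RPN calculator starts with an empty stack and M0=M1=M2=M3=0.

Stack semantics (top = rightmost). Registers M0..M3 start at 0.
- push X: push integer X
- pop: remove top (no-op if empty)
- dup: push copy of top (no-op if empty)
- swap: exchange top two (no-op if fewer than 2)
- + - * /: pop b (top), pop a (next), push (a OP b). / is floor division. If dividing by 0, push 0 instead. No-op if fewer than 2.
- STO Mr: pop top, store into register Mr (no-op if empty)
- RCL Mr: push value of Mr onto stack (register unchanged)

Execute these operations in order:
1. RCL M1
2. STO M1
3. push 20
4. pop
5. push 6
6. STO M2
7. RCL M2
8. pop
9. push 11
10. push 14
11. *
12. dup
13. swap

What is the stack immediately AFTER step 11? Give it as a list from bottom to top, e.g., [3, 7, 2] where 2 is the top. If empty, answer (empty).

After op 1 (RCL M1): stack=[0] mem=[0,0,0,0]
After op 2 (STO M1): stack=[empty] mem=[0,0,0,0]
After op 3 (push 20): stack=[20] mem=[0,0,0,0]
After op 4 (pop): stack=[empty] mem=[0,0,0,0]
After op 5 (push 6): stack=[6] mem=[0,0,0,0]
After op 6 (STO M2): stack=[empty] mem=[0,0,6,0]
After op 7 (RCL M2): stack=[6] mem=[0,0,6,0]
After op 8 (pop): stack=[empty] mem=[0,0,6,0]
After op 9 (push 11): stack=[11] mem=[0,0,6,0]
After op 10 (push 14): stack=[11,14] mem=[0,0,6,0]
After op 11 (*): stack=[154] mem=[0,0,6,0]

[154]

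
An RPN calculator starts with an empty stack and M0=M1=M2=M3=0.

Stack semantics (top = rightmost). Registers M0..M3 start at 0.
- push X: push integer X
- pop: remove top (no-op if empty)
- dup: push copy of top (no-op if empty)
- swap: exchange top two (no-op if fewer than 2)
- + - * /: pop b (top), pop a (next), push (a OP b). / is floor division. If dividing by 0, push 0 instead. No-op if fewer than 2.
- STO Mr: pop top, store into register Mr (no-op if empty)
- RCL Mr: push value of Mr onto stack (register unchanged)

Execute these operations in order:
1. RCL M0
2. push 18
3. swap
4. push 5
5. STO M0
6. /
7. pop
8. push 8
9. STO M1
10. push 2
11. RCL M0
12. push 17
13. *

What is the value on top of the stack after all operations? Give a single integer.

Answer: 85

Derivation:
After op 1 (RCL M0): stack=[0] mem=[0,0,0,0]
After op 2 (push 18): stack=[0,18] mem=[0,0,0,0]
After op 3 (swap): stack=[18,0] mem=[0,0,0,0]
After op 4 (push 5): stack=[18,0,5] mem=[0,0,0,0]
After op 5 (STO M0): stack=[18,0] mem=[5,0,0,0]
After op 6 (/): stack=[0] mem=[5,0,0,0]
After op 7 (pop): stack=[empty] mem=[5,0,0,0]
After op 8 (push 8): stack=[8] mem=[5,0,0,0]
After op 9 (STO M1): stack=[empty] mem=[5,8,0,0]
After op 10 (push 2): stack=[2] mem=[5,8,0,0]
After op 11 (RCL M0): stack=[2,5] mem=[5,8,0,0]
After op 12 (push 17): stack=[2,5,17] mem=[5,8,0,0]
After op 13 (*): stack=[2,85] mem=[5,8,0,0]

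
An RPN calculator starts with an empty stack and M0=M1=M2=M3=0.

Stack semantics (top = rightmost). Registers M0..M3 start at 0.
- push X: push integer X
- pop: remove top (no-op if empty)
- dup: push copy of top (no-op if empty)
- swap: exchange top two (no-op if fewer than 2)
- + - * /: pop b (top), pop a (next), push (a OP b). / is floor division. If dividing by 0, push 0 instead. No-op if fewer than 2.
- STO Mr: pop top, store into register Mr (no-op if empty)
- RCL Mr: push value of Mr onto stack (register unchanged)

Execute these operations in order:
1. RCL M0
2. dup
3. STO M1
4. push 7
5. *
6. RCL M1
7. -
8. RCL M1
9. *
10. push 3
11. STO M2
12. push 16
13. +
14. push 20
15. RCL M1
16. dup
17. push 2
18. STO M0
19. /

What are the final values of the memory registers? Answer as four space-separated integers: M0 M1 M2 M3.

Answer: 2 0 3 0

Derivation:
After op 1 (RCL M0): stack=[0] mem=[0,0,0,0]
After op 2 (dup): stack=[0,0] mem=[0,0,0,0]
After op 3 (STO M1): stack=[0] mem=[0,0,0,0]
After op 4 (push 7): stack=[0,7] mem=[0,0,0,0]
After op 5 (*): stack=[0] mem=[0,0,0,0]
After op 6 (RCL M1): stack=[0,0] mem=[0,0,0,0]
After op 7 (-): stack=[0] mem=[0,0,0,0]
After op 8 (RCL M1): stack=[0,0] mem=[0,0,0,0]
After op 9 (*): stack=[0] mem=[0,0,0,0]
After op 10 (push 3): stack=[0,3] mem=[0,0,0,0]
After op 11 (STO M2): stack=[0] mem=[0,0,3,0]
After op 12 (push 16): stack=[0,16] mem=[0,0,3,0]
After op 13 (+): stack=[16] mem=[0,0,3,0]
After op 14 (push 20): stack=[16,20] mem=[0,0,3,0]
After op 15 (RCL M1): stack=[16,20,0] mem=[0,0,3,0]
After op 16 (dup): stack=[16,20,0,0] mem=[0,0,3,0]
After op 17 (push 2): stack=[16,20,0,0,2] mem=[0,0,3,0]
After op 18 (STO M0): stack=[16,20,0,0] mem=[2,0,3,0]
After op 19 (/): stack=[16,20,0] mem=[2,0,3,0]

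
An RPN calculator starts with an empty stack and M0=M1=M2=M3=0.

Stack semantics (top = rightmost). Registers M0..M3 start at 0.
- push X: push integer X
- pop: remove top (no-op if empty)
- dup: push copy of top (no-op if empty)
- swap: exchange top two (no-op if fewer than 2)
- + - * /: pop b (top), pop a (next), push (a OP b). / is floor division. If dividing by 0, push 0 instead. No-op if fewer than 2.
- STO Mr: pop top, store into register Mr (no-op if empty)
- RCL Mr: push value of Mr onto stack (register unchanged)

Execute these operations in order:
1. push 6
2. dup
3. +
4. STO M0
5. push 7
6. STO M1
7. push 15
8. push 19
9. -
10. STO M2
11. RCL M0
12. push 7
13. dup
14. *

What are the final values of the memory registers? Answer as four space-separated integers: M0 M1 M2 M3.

Answer: 12 7 -4 0

Derivation:
After op 1 (push 6): stack=[6] mem=[0,0,0,0]
After op 2 (dup): stack=[6,6] mem=[0,0,0,0]
After op 3 (+): stack=[12] mem=[0,0,0,0]
After op 4 (STO M0): stack=[empty] mem=[12,0,0,0]
After op 5 (push 7): stack=[7] mem=[12,0,0,0]
After op 6 (STO M1): stack=[empty] mem=[12,7,0,0]
After op 7 (push 15): stack=[15] mem=[12,7,0,0]
After op 8 (push 19): stack=[15,19] mem=[12,7,0,0]
After op 9 (-): stack=[-4] mem=[12,7,0,0]
After op 10 (STO M2): stack=[empty] mem=[12,7,-4,0]
After op 11 (RCL M0): stack=[12] mem=[12,7,-4,0]
After op 12 (push 7): stack=[12,7] mem=[12,7,-4,0]
After op 13 (dup): stack=[12,7,7] mem=[12,7,-4,0]
After op 14 (*): stack=[12,49] mem=[12,7,-4,0]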